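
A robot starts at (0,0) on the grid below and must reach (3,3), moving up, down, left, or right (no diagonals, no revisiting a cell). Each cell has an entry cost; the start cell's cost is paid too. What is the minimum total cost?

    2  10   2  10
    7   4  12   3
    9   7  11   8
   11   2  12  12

Path [0,0] → [1,0] → [1,1] → [2,1] → [3,1] → [3,2] → [3,3]: 2 + 7 + 4 + 7 + 2 + 12 + 12 = 46.

46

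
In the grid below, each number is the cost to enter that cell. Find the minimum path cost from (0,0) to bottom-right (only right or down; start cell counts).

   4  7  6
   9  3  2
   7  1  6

Best path: [0,0] [0,1] [1,1] [2,1] [2,2]
Cost: 4 + 7 + 3 + 1 + 6 = 21
For comparison, the top-then-right route costs 25.

21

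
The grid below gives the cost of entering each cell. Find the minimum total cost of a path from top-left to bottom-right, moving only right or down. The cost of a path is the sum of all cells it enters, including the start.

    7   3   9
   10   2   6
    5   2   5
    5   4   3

21

Path (0,0) -> (0,1) -> (1,1) -> (2,1) -> (3,1) -> (3,2): 7 + 3 + 2 + 2 + 4 + 3 = 21.
(Top row then right column would cost 33.)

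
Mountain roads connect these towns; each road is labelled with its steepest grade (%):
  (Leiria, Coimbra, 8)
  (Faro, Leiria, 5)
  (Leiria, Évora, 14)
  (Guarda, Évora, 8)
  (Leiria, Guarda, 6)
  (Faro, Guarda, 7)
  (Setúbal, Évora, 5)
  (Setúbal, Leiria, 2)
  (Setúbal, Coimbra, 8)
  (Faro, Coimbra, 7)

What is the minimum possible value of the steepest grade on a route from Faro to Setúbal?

5

A few of the Faro→Setúbal routes:
Faro -> Leiria -> Guarda -> Évora -> Setúbal: max(5, 6, 8, 5) = 8
Faro -> Leiria -> Setúbal: max(5, 2) = 5
Faro -> Guarda -> Leiria -> Setúbal: max(7, 6, 2) = 7
Faro -> Coimbra -> Setúbal: max(7, 8) = 8
Faro -> Leiria -> Coimbra -> Setúbal: max(5, 8, 8) = 8
Faro -> Coimbra -> Leiria -> Setúbal: max(7, 8, 2) = 8
Smallest bottleneck: 5%.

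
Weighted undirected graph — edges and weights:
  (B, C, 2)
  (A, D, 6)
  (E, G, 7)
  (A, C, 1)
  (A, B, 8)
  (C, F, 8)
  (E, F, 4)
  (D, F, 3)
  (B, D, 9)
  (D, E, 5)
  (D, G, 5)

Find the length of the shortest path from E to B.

Checking several routes:
E → F → C → B: 4 + 8 + 2 = 14
E → D → B: 5 + 9 = 14
E → D → A → C → B: 5 + 6 + 1 + 2 = 14
E → F → D → A → C → B: 4 + 3 + 6 + 1 + 2 = 16
E → F → D → B: 4 + 3 + 9 = 16
Best route has total 14.

14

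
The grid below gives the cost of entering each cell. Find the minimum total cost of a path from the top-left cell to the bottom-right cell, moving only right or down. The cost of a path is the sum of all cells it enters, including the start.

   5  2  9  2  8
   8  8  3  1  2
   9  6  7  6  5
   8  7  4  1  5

31

Take r0c0 -> r0c1 -> r0c2 -> r0c3 -> r1c3 -> r1c4 -> r2c4 -> r3c4 for a total of 5 + 2 + 9 + 2 + 1 + 2 + 5 + 5 = 31.
For comparison, the top-then-right route costs 38.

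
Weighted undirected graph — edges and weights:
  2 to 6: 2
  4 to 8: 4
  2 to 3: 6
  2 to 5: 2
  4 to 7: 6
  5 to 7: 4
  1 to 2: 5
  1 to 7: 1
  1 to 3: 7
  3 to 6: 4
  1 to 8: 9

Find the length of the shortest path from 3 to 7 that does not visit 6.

8

Candidate routes:
3→1→7: 7 + 1 = 8
3→2→1→7: 6 + 5 + 1 = 12
3→2→1→8→4→7: 6 + 5 + 9 + 4 + 6 = 30
3→1→2→5→7: 7 + 5 + 2 + 4 = 18
3→2→5→7: 6 + 2 + 4 = 12
3→1→8→4→7: 7 + 9 + 4 + 6 = 26
Best route has total 8.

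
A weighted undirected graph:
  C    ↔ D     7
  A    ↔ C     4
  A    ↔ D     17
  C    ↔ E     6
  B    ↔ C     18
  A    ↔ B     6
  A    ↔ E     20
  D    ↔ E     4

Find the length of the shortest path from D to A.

11

Comparing a few candidate routes:
D-E-A: 4 + 20 = 24
D-E-C-A: 4 + 6 + 4 = 14
D-C-E-A: 7 + 6 + 20 = 33
D-A: 17
D-C-B-A: 7 + 18 + 6 = 31
D-C-A: 7 + 4 = 11
The minimum is 11.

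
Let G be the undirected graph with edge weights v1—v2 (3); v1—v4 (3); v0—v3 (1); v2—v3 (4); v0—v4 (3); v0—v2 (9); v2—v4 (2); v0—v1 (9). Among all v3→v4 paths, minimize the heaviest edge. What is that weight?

3

Comparing a few candidate routes:
v3 - v2 - v1 - v0 - v4: max(4, 3, 9, 3) = 9
v3 - v2 - v4: max(4, 2) = 4
v3 - v2 - v1 - v4: max(4, 3, 3) = 4
v3 - v0 - v4: max(1, 3) = 3
The minimum achievable maximum is 3.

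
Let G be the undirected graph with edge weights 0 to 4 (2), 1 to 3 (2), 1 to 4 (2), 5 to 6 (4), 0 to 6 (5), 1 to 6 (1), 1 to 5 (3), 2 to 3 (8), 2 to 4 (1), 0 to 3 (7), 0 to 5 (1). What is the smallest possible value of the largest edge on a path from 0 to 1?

Checking several routes:
0-6-1: max(5, 1) = 5
0-4-1: max(2, 2) = 2
0-5-6-1: max(1, 4, 1) = 4
0-6-5-1: max(5, 4, 3) = 5
0-5-1: max(1, 3) = 3
0-3-1: max(7, 2) = 7
The minimum achievable maximum is 2.

2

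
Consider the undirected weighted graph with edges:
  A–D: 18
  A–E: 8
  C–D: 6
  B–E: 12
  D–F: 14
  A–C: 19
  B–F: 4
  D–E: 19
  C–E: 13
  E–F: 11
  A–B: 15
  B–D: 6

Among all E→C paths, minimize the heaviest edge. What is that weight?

11

Checking several routes:
E -> C: max(13) = 13
E -> F -> B -> D -> C: max(11, 4, 6, 6) = 11
E -> B -> D -> C: max(12, 6, 6) = 12
Best route has worst link 11.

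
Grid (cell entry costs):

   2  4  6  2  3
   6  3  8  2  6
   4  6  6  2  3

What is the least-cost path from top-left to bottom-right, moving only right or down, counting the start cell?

21

One optimal route is (0,0) (0,1) (0,2) (0,3) (1,3) (2,3) (2,4).
Its cost is 2 + 4 + 6 + 2 + 2 + 2 + 3 = 21.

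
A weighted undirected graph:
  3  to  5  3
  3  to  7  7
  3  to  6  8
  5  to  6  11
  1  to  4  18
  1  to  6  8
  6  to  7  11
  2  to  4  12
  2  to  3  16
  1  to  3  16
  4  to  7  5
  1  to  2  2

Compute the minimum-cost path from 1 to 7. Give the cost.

19

Checking several routes:
1 -> 2 -> 4 -> 7: 2 + 12 + 5 = 19
1 -> 3 -> 7: 16 + 7 = 23
1 -> 6 -> 3 -> 7: 8 + 8 + 7 = 23
1 -> 6 -> 7: 8 + 11 = 19
1 -> 4 -> 7: 18 + 5 = 23
Best route has total 19.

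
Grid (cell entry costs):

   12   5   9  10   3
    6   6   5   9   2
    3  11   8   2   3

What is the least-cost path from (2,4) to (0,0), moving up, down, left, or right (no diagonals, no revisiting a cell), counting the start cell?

Cheapest: [2,4] [2,3] [2,2] [1,2] [1,1] [0,1] [0,0]
  3 + 2 + 8 + 5 + 6 + 5 + 12 = 41

41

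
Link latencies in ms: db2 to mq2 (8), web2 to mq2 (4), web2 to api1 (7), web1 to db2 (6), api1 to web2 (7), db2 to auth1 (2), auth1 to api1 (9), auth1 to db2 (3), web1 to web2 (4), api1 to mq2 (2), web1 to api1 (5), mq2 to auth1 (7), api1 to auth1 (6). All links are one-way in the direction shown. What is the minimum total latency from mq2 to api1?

16

Paths from mq2 to api1:
mq2-auth1-api1: 7 + 9 = 16
The minimum is 16 ms.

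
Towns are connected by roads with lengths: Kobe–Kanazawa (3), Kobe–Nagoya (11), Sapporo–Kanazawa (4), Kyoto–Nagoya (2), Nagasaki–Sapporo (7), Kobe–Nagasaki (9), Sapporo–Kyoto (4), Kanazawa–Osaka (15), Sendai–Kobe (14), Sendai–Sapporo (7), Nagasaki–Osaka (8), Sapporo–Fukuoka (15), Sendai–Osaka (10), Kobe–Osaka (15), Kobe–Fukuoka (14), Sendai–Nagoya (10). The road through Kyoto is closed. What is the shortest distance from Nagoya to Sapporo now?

Comparing a few candidate routes:
Nagoya → Sendai → Sapporo: 10 + 7 = 17
Nagoya → Kobe → Kanazawa → Sapporo: 11 + 3 + 4 = 18
Nagoya → Kobe → Nagasaki → Sapporo: 11 + 9 + 7 = 27
Shortest: 17.

17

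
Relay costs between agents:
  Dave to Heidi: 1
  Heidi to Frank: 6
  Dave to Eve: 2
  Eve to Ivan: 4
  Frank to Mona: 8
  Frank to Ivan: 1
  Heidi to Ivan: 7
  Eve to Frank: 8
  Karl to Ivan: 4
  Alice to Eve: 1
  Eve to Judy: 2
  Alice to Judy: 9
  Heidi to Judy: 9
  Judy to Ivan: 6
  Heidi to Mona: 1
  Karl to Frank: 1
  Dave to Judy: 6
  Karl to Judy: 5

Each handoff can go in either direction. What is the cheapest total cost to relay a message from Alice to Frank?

Some routes from Alice to Frank:
Alice - Eve - Frank: 1 + 8 = 9
Alice - Eve - Judy - Karl - Frank: 1 + 2 + 5 + 1 = 9
Alice - Eve - Ivan - Frank: 1 + 4 + 1 = 6
Alice - Eve - Ivan - Karl - Frank: 1 + 4 + 4 + 1 = 10
Alice - Eve - Dave - Heidi - Frank: 1 + 2 + 1 + 6 = 10
Best route has total 6.

6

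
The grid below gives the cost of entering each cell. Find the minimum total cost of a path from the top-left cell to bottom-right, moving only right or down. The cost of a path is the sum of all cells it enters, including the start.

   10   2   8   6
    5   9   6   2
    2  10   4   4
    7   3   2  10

39

Take (0,0) (1,0) (2,0) (3,0) (3,1) (3,2) (3,3) for a total of 10 + 5 + 2 + 7 + 3 + 2 + 10 = 39.
(Top row then right column would cost 42.)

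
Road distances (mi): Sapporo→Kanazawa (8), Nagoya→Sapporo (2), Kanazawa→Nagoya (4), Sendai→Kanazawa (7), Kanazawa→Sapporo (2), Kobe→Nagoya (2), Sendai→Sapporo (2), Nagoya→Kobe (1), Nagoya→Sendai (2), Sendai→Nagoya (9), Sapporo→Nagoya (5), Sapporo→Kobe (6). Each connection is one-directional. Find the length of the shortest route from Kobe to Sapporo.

Routes from Kobe to Sapporo:
Kobe-Nagoya-Sendai-Kanazawa-Sapporo: 2 + 2 + 7 + 2 = 13
Kobe-Nagoya-Sapporo: 2 + 2 = 4
Kobe-Nagoya-Sendai-Sapporo: 2 + 2 + 2 = 6
Best route has total 4 mi.

4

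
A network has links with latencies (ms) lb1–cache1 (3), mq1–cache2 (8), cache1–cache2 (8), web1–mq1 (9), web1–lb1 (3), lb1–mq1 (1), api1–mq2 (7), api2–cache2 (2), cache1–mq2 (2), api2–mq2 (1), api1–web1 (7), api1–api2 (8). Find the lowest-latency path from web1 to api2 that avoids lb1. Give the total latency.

15

A few of the web1→api2 routes:
web1-mq1-cache2-api2: 9 + 8 + 2 = 19
web1-api1-mq2-api2: 7 + 7 + 1 = 15
web1-api1-api2: 7 + 8 = 15
The minimum is 15 ms.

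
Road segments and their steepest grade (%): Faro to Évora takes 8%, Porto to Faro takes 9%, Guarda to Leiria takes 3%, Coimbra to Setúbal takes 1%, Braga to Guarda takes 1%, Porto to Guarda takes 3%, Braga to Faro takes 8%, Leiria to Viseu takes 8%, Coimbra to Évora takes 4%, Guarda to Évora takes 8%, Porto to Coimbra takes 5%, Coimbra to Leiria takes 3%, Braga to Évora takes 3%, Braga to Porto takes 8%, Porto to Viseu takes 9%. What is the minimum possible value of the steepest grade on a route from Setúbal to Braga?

3

A few of the Setúbal→Braga routes:
Setúbal - Coimbra - Porto - Guarda - Braga: max(1, 5, 3, 1) = 5
Setúbal - Coimbra - Évora - Braga: max(1, 4, 3) = 4
Setúbal - Coimbra - Leiria - Guarda - Braga: max(1, 3, 3, 1) = 3
Smallest bottleneck: 3%.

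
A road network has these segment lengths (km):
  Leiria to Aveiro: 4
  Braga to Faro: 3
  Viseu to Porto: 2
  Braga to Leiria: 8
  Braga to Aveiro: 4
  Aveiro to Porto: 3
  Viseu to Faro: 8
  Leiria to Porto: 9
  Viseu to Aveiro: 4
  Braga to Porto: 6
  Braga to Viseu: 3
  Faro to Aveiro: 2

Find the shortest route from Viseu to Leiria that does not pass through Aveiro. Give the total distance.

Some routes from Viseu to Leiria avoiding Aveiro:
Viseu → Porto → Leiria: 2 + 9 = 11
Viseu → Braga → Porto → Leiria: 3 + 6 + 9 = 18
Viseu → Porto → Braga → Leiria: 2 + 6 + 8 = 16
Viseu → Braga → Leiria: 3 + 8 = 11
Shortest: 11 km.

11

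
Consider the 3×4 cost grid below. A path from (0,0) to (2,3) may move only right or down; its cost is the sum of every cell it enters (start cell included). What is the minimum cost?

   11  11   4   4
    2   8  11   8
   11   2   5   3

One optimal route is [0,0] → [1,0] → [1,1] → [2,1] → [2,2] → [2,3].
Its cost is 11 + 2 + 8 + 2 + 5 + 3 = 31.
(Top row then right column would cost 41.)

31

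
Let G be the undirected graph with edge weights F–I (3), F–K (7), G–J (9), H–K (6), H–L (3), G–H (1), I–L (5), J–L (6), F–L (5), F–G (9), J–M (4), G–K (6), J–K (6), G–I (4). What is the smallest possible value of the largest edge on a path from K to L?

6

Checking several routes:
K-H-G-I-F-L: max(6, 1, 4, 3, 5) = 6
K-H-G-I-L: max(6, 1, 4, 5) = 6
K-H-L: max(6, 3) = 6
Best route has worst link 6.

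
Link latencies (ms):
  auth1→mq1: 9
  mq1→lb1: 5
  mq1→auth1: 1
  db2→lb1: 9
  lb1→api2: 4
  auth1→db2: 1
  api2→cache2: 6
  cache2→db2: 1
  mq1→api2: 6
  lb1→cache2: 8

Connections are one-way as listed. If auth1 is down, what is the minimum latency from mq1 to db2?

Candidate routes:
mq1 → lb1 → cache2 → db2: 5 + 8 + 1 = 14
mq1 → api2 → cache2 → db2: 6 + 6 + 1 = 13
mq1 → lb1 → api2 → cache2 → db2: 5 + 4 + 6 + 1 = 16
Best route has total 13 ms.

13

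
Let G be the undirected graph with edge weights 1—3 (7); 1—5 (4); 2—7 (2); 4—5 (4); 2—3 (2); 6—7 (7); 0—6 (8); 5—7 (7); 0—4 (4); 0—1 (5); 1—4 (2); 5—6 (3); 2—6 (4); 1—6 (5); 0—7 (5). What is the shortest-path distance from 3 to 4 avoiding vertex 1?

13

A few of the 3→4 routes:
3-2-7-5-4: 2 + 2 + 7 + 4 = 15
3-2-7-6-5-4: 2 + 2 + 7 + 3 + 4 = 18
3-2-6-5-4: 2 + 4 + 3 + 4 = 13
3-2-7-0-4: 2 + 2 + 5 + 4 = 13
Best route has total 13.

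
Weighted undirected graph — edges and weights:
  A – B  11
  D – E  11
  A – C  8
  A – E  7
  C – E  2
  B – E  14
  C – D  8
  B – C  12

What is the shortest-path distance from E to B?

14

Comparing a few candidate routes:
E→A→B: 7 + 11 = 18
E→C→A→B: 2 + 8 + 11 = 21
E→C→B: 2 + 12 = 14
E→B: 14
The minimum is 14.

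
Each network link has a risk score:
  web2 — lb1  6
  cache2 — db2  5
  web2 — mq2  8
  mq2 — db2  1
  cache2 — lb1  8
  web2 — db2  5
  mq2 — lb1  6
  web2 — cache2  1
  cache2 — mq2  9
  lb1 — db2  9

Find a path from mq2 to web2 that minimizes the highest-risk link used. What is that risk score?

Checking several routes:
mq2 - db2 - web2: max(1, 5) = 5
mq2 - db2 - cache2 - web2: max(1, 5, 1) = 5
mq2 - lb1 - web2: max(6, 6) = 6
mq2 - db2 - cache2 - lb1 - web2: max(1, 5, 8, 6) = 8
Smallest bottleneck: 5.

5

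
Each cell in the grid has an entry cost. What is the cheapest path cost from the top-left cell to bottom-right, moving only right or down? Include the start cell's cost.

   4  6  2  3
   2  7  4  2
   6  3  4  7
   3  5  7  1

One optimal route is [0,0]→[0,1]→[0,2]→[0,3]→[1,3]→[2,3]→[3,3].
Its cost is 4 + 6 + 2 + 3 + 2 + 7 + 1 = 25.

25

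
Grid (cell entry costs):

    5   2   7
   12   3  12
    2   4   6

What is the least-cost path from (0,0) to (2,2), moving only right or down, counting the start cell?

One optimal route is (0,0)→(0,1)→(1,1)→(2,1)→(2,2).
Its cost is 5 + 2 + 3 + 4 + 6 = 20.
(Top row then right column would cost 32.)

20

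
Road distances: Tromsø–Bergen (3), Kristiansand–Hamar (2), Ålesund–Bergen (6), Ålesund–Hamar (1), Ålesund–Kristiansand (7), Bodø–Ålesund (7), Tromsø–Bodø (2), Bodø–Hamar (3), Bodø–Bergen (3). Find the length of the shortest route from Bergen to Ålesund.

6

Comparing a few candidate routes:
Bergen→Ålesund: 6
Bergen→Tromsø→Bodø→Hamar→Ålesund: 3 + 2 + 3 + 1 = 9
Bergen→Bodø→Hamar→Ålesund: 3 + 3 + 1 = 7
Best route has total 6.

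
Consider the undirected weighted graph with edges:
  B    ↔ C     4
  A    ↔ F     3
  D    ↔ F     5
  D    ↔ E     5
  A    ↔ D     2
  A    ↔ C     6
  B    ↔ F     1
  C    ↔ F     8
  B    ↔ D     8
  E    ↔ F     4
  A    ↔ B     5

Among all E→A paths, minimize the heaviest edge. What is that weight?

4

Some routes from E to A:
E→F→B→A: max(4, 1, 5) = 5
E→D→A: max(5, 2) = 5
E→F→A: max(4, 3) = 4
E→F→D→A: max(4, 5, 2) = 5
The minimum achievable maximum is 4.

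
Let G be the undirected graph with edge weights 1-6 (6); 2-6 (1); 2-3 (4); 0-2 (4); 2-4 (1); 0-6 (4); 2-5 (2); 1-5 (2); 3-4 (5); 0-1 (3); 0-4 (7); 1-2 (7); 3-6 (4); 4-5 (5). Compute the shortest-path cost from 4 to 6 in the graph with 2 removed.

A few of the 4→6 routes:
4 - 0 - 6: 7 + 4 = 11
4 - 5 - 1 - 6: 5 + 2 + 6 = 13
4 - 3 - 6: 5 + 4 = 9
4 - 5 - 1 - 0 - 6: 5 + 2 + 3 + 4 = 14
Best route has total 9.

9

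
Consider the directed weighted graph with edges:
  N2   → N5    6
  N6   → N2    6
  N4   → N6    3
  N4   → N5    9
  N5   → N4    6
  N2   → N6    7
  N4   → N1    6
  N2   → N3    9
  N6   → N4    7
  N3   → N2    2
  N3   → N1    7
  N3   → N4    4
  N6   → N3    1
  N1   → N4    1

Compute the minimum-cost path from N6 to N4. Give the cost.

Some routes from N6 to N4:
N6 → N2 → N5 → N4: 6 + 6 + 6 = 18
N6 → N3 → N4: 1 + 4 = 5
N6 → N4: 7
N6 → N3 → N2 → N5 → N4: 1 + 2 + 6 + 6 = 15
N6 → N3 → N1 → N4: 1 + 7 + 1 = 9
The minimum is 5.

5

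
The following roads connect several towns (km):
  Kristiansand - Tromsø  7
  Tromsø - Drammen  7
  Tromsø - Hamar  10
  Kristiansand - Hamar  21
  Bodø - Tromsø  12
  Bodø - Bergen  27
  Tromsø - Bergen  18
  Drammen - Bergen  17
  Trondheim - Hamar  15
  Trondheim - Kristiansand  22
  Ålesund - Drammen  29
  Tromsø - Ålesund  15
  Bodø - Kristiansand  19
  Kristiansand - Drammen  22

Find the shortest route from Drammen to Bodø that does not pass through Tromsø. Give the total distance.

41

Candidate routes:
Drammen - Bergen - Bodø: 17 + 27 = 44
Drammen - Kristiansand - Bodø: 22 + 19 = 41
The minimum is 41 km.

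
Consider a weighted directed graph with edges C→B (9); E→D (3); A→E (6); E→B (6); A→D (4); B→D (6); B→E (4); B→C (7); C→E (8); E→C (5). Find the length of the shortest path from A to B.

Routes from A to B:
A - E - B: 6 + 6 = 12
A - E - C - B: 6 + 5 + 9 = 20
Shortest: 12.

12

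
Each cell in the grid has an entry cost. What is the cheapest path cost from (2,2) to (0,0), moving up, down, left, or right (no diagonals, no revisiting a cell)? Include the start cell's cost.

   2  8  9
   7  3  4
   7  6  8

24

One optimal route is r2c2 r1c2 r1c1 r1c0 r0c0.
Its cost is 8 + 4 + 3 + 7 + 2 = 24.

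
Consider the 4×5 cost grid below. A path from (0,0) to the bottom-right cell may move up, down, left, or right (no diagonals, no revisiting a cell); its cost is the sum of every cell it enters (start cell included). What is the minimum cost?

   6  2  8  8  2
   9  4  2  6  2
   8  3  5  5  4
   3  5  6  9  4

30

One optimal route is (0,0) → (0,1) → (1,1) → (1,2) → (1,3) → (1,4) → (2,4) → (3,4).
Its cost is 6 + 2 + 4 + 2 + 6 + 2 + 4 + 4 = 30.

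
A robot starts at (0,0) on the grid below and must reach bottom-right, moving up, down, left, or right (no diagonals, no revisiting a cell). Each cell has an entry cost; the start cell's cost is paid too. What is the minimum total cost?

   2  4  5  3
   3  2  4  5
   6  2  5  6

One optimal route is [0,0] -> [1,0] -> [1,1] -> [2,1] -> [2,2] -> [2,3].
Its cost is 2 + 3 + 2 + 2 + 5 + 6 = 20.

20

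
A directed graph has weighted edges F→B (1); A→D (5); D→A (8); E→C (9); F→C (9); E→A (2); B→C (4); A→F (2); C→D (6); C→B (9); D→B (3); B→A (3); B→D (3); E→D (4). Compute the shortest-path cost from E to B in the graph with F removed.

7

Checking several routes:
E -> A -> D -> B: 2 + 5 + 3 = 10
E -> C -> D -> B: 9 + 6 + 3 = 18
E -> D -> B: 4 + 3 = 7
The minimum is 7.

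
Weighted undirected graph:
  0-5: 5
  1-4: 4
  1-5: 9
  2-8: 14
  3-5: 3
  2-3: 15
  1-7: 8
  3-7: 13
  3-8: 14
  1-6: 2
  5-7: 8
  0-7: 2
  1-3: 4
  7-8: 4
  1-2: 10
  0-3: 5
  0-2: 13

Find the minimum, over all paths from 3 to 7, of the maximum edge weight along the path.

Checking several routes:
3 → 0 → 7: max(5, 2) = 5
3 → 5 → 7: max(3, 8) = 8
3 → 0 → 5 → 1 → 7: max(5, 5, 9, 8) = 9
3 → 0 → 5 → 7: max(5, 5, 8) = 8
3 → 1 → 7: max(4, 8) = 8
3 → 5 → 0 → 7: max(3, 5, 2) = 5
The minimum achievable maximum is 5.

5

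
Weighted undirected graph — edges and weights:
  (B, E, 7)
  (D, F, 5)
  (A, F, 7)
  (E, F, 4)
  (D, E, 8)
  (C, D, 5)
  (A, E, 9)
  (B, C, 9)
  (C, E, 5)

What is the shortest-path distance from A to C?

Some routes from A to C:
A -> F -> E -> C: 7 + 4 + 5 = 16
A -> E -> D -> C: 9 + 8 + 5 = 22
A -> F -> D -> C: 7 + 5 + 5 = 17
A -> E -> C: 9 + 5 = 14
Best route has total 14.

14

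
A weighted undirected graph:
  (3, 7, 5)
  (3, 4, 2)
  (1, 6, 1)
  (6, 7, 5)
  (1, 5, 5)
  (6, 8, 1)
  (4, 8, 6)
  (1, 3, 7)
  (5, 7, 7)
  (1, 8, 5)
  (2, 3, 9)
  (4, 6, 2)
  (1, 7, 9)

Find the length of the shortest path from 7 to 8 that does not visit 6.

Comparing a few candidate routes:
7 → 3 → 4 → 8: 5 + 2 + 6 = 13
7 → 1 → 3 → 4 → 8: 9 + 7 + 2 + 6 = 24
7 → 5 → 1 → 8: 7 + 5 + 5 = 17
7 → 3 → 1 → 8: 5 + 7 + 5 = 17
7 → 1 → 8: 9 + 5 = 14
Shortest: 13.

13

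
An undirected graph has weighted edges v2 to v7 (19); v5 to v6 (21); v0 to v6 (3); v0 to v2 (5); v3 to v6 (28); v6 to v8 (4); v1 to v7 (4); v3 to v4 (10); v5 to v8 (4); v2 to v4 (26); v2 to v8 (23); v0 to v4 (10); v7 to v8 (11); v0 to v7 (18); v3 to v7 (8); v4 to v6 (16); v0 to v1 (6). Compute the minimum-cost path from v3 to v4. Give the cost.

Comparing a few candidate routes:
v3→v7→v1→v0→v4: 8 + 4 + 6 + 10 = 28
v3→v7→v0→v4: 8 + 18 + 10 = 36
v3→v7→v8→v6→v0→v4: 8 + 11 + 4 + 3 + 10 = 36
v3→v4: 10
Best route has total 10.

10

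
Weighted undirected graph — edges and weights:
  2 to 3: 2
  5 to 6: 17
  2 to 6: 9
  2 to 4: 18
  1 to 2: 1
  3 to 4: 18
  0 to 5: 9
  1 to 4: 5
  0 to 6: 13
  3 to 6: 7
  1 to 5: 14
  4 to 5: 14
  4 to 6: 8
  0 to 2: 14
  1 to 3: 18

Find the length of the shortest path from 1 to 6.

Some routes from 1 to 6:
1 → 4 → 6: 5 + 8 = 13
1 → 2 → 3 → 6: 1 + 2 + 7 = 10
1 → 2 → 6: 1 + 9 = 10
Best route has total 10.

10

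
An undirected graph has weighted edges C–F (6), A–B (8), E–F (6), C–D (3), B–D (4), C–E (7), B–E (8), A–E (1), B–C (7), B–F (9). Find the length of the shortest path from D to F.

Comparing a few candidate routes:
D→C→E→F: 3 + 7 + 6 = 16
D→B→F: 4 + 9 = 13
D→C→F: 3 + 6 = 9
D→B→C→F: 4 + 7 + 6 = 17
The minimum is 9.

9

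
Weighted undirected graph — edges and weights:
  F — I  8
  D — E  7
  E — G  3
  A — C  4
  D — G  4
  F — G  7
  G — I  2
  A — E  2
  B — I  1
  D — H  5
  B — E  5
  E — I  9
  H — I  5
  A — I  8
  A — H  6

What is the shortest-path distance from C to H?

A few of the C→H routes:
C - A - E - B - I - H: 4 + 2 + 5 + 1 + 5 = 17
C - A - H: 4 + 6 = 10
C - A - E - G - I - H: 4 + 2 + 3 + 2 + 5 = 16
C - A - I - H: 4 + 8 + 5 = 17
C - A - E - D - H: 4 + 2 + 7 + 5 = 18
The minimum is 10.

10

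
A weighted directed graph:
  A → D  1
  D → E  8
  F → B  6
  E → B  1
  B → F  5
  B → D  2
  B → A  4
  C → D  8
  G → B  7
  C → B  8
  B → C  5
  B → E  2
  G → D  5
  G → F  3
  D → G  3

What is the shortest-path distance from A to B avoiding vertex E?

Candidate routes:
A-D-G-B: 1 + 3 + 7 = 11
A-D-G-F-B: 1 + 3 + 3 + 6 = 13
Shortest: 11.

11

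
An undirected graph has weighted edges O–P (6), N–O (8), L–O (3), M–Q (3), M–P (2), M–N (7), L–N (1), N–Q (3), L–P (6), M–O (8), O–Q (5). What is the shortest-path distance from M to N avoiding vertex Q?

7

A few of the M→N routes:
M→P→O→L→N: 2 + 6 + 3 + 1 = 12
M→O→N: 8 + 8 = 16
M→N: 7
M→P→O→N: 2 + 6 + 8 = 16
M→P→L→N: 2 + 6 + 1 = 9
M→O→L→N: 8 + 3 + 1 = 12
Best route has total 7.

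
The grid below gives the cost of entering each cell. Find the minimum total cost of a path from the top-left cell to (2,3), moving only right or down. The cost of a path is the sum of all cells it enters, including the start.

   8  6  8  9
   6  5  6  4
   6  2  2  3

26

Best path: (0,0)→(0,1)→(1,1)→(2,1)→(2,2)→(2,3)
Cost: 8 + 6 + 5 + 2 + 2 + 3 = 26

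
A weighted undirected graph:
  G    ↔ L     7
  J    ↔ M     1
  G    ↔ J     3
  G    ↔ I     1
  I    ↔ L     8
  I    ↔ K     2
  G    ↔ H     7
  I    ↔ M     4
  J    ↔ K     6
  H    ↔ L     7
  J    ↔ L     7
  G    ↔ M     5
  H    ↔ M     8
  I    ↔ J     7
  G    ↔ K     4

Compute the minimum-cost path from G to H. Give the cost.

7

Some routes from G to H:
G-J-M-H: 3 + 1 + 8 = 12
G-H: 7
G-I-M-H: 1 + 4 + 8 = 13
The minimum is 7.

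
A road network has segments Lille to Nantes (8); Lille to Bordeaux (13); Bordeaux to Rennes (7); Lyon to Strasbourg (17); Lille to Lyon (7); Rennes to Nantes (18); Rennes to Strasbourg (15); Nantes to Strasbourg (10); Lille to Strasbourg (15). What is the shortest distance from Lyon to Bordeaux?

Comparing a few candidate routes:
Lyon - Lille - Bordeaux: 7 + 13 = 20
Lyon - Strasbourg - Rennes - Bordeaux: 17 + 15 + 7 = 39
Lyon - Lille - Nantes - Rennes - Bordeaux: 7 + 8 + 18 + 7 = 40
The minimum is 20 mi.

20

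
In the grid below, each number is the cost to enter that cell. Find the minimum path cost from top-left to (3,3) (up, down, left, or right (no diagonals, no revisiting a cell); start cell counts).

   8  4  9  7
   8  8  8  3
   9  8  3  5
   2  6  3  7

41

Best path: (0,0) -> (0,1) -> (1,1) -> (1,2) -> (2,2) -> (3,2) -> (3,3)
Cost: 8 + 4 + 8 + 8 + 3 + 3 + 7 = 41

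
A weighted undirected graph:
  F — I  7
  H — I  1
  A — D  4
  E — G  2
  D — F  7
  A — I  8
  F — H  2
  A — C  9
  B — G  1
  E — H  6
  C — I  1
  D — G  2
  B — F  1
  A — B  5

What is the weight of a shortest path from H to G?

4

Checking several routes:
H - F - B - G: 2 + 1 + 1 = 4
H - I - F - B - G: 1 + 7 + 1 + 1 = 10
H - F - D - G: 2 + 7 + 2 = 11
H - E - G: 6 + 2 = 8
H - F - B - A - D - G: 2 + 1 + 5 + 4 + 2 = 14
Best route has total 4.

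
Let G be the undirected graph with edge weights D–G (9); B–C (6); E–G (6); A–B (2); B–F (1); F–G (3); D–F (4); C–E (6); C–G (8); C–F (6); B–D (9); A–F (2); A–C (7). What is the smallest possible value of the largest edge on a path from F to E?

6

Comparing a few candidate routes:
F → C → E: max(6, 6) = 6
F → B → C → E: max(1, 6, 6) = 6
F → A → B → C → E: max(2, 2, 6, 6) = 6
Smallest bottleneck: 6.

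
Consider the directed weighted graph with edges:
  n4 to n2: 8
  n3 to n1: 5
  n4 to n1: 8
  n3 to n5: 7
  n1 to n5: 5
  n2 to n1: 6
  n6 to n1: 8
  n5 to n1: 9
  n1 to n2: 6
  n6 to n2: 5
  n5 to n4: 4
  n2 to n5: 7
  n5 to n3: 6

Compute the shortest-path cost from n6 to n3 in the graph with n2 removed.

Routes from n6 to n3 avoiding n2:
n6 - n1 - n5 - n3: 8 + 5 + 6 = 19
Best route has total 19.

19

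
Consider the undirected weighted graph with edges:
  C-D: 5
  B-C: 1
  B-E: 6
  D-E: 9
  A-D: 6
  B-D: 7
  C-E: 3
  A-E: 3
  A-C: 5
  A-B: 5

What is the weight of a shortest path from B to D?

A few of the B→D routes:
B→D: 7
B→C→D: 1 + 5 = 6
B→A→D: 5 + 6 = 11
The minimum is 6.

6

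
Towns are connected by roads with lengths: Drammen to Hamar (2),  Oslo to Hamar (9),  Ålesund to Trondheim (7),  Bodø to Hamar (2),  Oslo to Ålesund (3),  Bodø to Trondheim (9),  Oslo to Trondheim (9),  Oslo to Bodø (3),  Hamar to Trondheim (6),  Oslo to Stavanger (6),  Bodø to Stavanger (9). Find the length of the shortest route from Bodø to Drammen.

Some routes from Bodø to Drammen:
Bodø - Oslo - Ålesund - Trondheim - Hamar - Drammen: 3 + 3 + 7 + 6 + 2 = 21
Bodø - Oslo - Hamar - Drammen: 3 + 9 + 2 = 14
Bodø - Oslo - Trondheim - Hamar - Drammen: 3 + 9 + 6 + 2 = 20
Bodø - Trondheim - Hamar - Drammen: 9 + 6 + 2 = 17
Bodø - Stavanger - Oslo - Hamar - Drammen: 9 + 6 + 9 + 2 = 26
Bodø - Hamar - Drammen: 2 + 2 = 4
The minimum is 4.

4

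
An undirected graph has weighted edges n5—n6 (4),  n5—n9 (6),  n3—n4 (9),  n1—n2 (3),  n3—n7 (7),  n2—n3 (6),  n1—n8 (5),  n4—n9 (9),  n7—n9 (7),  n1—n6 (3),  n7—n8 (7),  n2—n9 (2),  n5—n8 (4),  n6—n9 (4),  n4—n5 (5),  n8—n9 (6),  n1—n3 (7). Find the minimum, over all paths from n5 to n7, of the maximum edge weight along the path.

7

Some routes from n5 to n7:
n5 → n9 → n6 → n1 → n3 → n7: max(6, 4, 3, 7, 7) = 7
n5 → n9 → n6 → n1 → n8 → n7: max(6, 4, 3, 5, 7) = 7
n5 → n9 → n2 → n1 → n3 → n7: max(6, 2, 3, 7, 7) = 7
n5 → n9 → n2 → n3 → n7: max(6, 2, 6, 7) = 7
n5 → n9 → n2 → n1 → n8 → n7: max(6, 2, 3, 5, 7) = 7
n5 → n9 → n2 → n3 → n1 → n8 → n7: max(6, 2, 6, 7, 5, 7) = 7
Smallest bottleneck: 7.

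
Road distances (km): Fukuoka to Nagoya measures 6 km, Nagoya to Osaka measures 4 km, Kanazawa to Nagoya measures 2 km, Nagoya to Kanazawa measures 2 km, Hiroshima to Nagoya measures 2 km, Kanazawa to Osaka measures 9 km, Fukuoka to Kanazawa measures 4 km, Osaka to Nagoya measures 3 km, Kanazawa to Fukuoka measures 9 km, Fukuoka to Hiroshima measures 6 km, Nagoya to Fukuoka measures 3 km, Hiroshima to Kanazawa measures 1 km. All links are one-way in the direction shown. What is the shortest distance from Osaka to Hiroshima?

Paths from Osaka to Hiroshima:
Osaka → Nagoya → Fukuoka → Hiroshima: 3 + 3 + 6 = 12
Osaka → Nagoya → Kanazawa → Fukuoka → Hiroshima: 3 + 2 + 9 + 6 = 20
Best route has total 12 km.

12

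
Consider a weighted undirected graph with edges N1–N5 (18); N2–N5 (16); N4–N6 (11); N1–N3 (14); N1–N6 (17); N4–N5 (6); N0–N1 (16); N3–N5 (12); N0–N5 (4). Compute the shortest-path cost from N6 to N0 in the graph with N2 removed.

21

A few of the N6→N0 routes:
N6 - N1 - N5 - N0: 17 + 18 + 4 = 39
N6 - N1 - N3 - N5 - N0: 17 + 14 + 12 + 4 = 47
N6 - N4 - N5 - N0: 11 + 6 + 4 = 21
N6 - N1 - N0: 17 + 16 = 33
Best route has total 21.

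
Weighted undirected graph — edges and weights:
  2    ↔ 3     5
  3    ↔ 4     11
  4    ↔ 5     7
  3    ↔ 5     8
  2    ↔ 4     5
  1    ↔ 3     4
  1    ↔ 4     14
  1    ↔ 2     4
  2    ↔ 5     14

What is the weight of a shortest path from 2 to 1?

4

Some routes from 2 to 1:
2-4-1: 5 + 14 = 19
2-4-3-1: 5 + 11 + 4 = 20
2-3-1: 5 + 4 = 9
2-1: 4
Shortest: 4.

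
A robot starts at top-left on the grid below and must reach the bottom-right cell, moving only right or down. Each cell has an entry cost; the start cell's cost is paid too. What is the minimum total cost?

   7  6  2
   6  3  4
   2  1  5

Cheapest: [0,0]→[1,0]→[2,0]→[2,1]→[2,2]
  7 + 6 + 2 + 1 + 5 = 21
(Top row then right column would cost 24.)

21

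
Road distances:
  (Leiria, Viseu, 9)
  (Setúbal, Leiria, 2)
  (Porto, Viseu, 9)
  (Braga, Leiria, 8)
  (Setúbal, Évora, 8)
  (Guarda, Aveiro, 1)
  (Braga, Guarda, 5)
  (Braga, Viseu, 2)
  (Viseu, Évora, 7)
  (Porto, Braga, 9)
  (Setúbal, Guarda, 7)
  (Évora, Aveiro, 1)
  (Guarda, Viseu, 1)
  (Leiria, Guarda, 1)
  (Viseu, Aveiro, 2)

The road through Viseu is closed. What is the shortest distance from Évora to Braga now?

Checking several routes:
Évora -> Setúbal -> Leiria -> Braga: 8 + 2 + 8 = 18
Évora -> Aveiro -> Guarda -> Braga: 1 + 1 + 5 = 7
Évora -> Setúbal -> Leiria -> Guarda -> Braga: 8 + 2 + 1 + 5 = 16
Évora -> Aveiro -> Guarda -> Leiria -> Braga: 1 + 1 + 1 + 8 = 11
The minimum is 7.

7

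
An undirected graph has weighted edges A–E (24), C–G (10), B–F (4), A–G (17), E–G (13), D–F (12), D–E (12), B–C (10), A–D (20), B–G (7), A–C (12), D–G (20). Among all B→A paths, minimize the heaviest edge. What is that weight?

12

Checking several routes:
B -> C -> A: max(10, 12) = 12
B -> C -> G -> A: max(10, 10, 17) = 17
B -> G -> C -> A: max(7, 10, 12) = 12
B -> G -> A: max(7, 17) = 17
B -> F -> D -> E -> G -> A: max(4, 12, 12, 13, 17) = 17
B -> F -> D -> E -> G -> C -> A: max(4, 12, 12, 13, 10, 12) = 13
Smallest bottleneck: 12.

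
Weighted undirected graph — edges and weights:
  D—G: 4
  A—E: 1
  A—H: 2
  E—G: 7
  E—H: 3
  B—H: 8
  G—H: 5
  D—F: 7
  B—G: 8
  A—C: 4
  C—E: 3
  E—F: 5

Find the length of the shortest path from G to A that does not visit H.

8

A few of the G→A routes:
G→E→C→A: 7 + 3 + 4 = 14
G→E→A: 7 + 1 = 8
G→D→F→E→A: 4 + 7 + 5 + 1 = 17
Shortest: 8.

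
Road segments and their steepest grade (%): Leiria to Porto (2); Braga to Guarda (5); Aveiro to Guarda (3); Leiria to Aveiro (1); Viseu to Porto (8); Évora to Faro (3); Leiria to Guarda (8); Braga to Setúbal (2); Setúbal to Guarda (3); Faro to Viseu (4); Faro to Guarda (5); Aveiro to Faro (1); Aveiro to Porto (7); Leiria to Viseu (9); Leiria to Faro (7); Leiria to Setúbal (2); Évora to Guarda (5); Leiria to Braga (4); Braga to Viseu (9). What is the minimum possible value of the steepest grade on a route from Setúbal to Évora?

3

A few of the Setúbal→Évora routes:
Setúbal-Braga-Leiria-Aveiro-Faro-Évora: max(2, 4, 1, 1, 3) = 4
Setúbal-Leiria-Aveiro-Faro-Évora: max(2, 1, 1, 3) = 3
Setúbal-Guarda-Aveiro-Faro-Évora: max(3, 3, 1, 3) = 3
Setúbal-Braga-Leiria-Aveiro-Guarda-Évora: max(2, 4, 1, 3, 5) = 5
The minimum achievable maximum is 3%.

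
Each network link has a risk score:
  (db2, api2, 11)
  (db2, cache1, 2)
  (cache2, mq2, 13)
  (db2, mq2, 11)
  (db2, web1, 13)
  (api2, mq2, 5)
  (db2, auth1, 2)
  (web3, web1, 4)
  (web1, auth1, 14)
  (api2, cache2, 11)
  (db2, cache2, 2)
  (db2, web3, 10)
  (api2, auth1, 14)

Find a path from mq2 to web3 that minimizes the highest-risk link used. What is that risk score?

Checking several routes:
mq2 - api2 - cache2 - db2 - web1 - web3: max(5, 11, 2, 13, 4) = 13
mq2 - db2 - web3: max(11, 10) = 11
mq2 - api2 - cache2 - db2 - web3: max(5, 11, 2, 10) = 11
mq2 - api2 - db2 - web3: max(5, 11, 10) = 11
Smallest bottleneck: 11.

11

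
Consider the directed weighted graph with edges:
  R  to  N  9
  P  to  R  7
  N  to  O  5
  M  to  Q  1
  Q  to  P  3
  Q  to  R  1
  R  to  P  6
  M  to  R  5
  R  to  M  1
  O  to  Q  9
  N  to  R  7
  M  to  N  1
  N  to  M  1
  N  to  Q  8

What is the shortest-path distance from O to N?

12

Candidate routes:
O → Q → R → M → N: 9 + 1 + 1 + 1 = 12
O → Q → P → R → N: 9 + 3 + 7 + 9 = 28
O → Q → P → R → M → N: 9 + 3 + 7 + 1 + 1 = 21
O → Q → R → N: 9 + 1 + 9 = 19
Shortest: 12.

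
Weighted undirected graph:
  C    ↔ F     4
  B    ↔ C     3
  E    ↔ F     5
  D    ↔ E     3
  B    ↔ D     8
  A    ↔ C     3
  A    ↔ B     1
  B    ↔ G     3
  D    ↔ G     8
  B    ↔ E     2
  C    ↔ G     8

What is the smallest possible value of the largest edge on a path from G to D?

3

Comparing a few candidate routes:
G→C→B→E→D: max(8, 3, 2, 3) = 8
G→B→E→D: max(3, 2, 3) = 3
G→C→B→D: max(8, 3, 8) = 8
G→B→A→C→F→E→D: max(3, 1, 3, 4, 5, 3) = 5
G→B→C→F→E→D: max(3, 3, 4, 5, 3) = 5
Smallest bottleneck: 3.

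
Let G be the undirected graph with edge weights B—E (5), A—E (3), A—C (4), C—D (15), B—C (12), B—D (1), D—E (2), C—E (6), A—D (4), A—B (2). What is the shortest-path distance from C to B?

A few of the C→B routes:
C -> E -> B: 6 + 5 = 11
C -> E -> A -> B: 6 + 3 + 2 = 11
C -> E -> D -> B: 6 + 2 + 1 = 9
C -> A -> E -> D -> B: 4 + 3 + 2 + 1 = 10
C -> A -> D -> B: 4 + 4 + 1 = 9
C -> A -> B: 4 + 2 = 6
Shortest: 6.

6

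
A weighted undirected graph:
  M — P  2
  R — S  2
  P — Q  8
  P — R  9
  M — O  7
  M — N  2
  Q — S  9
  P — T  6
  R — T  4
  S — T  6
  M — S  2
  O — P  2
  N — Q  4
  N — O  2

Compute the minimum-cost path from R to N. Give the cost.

6

Comparing a few candidate routes:
R→S→M→N: 2 + 2 + 2 = 6
R→S→M→P→O→N: 2 + 2 + 2 + 2 + 2 = 10
R→P→M→N: 9 + 2 + 2 = 13
Best route has total 6.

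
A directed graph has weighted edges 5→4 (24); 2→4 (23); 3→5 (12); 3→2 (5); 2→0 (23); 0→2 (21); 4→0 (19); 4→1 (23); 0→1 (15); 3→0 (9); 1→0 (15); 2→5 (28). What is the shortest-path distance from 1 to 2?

36

Routes from 1 to 2:
1-0-2: 15 + 21 = 36
Shortest: 36.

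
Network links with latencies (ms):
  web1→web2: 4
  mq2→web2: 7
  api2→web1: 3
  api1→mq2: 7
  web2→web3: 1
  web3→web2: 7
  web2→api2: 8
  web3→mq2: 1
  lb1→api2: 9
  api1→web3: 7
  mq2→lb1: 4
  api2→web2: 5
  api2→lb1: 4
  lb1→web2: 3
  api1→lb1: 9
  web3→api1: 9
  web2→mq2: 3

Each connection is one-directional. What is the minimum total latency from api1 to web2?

12

Some routes from api1 to web2:
api1 -> lb1 -> web2: 9 + 3 = 12
api1 -> web3 -> web2: 7 + 7 = 14
api1 -> mq2 -> web2: 7 + 7 = 14
api1 -> mq2 -> lb1 -> web2: 7 + 4 + 3 = 14
The minimum is 12 ms.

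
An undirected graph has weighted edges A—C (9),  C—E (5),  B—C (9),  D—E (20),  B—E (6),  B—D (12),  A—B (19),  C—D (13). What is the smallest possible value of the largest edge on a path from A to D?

12

Checking several routes:
A-C-E-B-D: max(9, 5, 6, 12) = 12
A-C-D: max(9, 13) = 13
A-C-B-D: max(9, 9, 12) = 12
Smallest bottleneck: 12.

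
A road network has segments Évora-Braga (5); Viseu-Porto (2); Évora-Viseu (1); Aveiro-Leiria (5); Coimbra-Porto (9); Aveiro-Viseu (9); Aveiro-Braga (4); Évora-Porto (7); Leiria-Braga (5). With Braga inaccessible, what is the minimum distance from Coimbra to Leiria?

Paths from Coimbra to Leiria avoiding Braga:
Coimbra-Porto-Évora-Viseu-Aveiro-Leiria: 9 + 7 + 1 + 9 + 5 = 31
Coimbra-Porto-Viseu-Aveiro-Leiria: 9 + 2 + 9 + 5 = 25
Shortest: 25 km.

25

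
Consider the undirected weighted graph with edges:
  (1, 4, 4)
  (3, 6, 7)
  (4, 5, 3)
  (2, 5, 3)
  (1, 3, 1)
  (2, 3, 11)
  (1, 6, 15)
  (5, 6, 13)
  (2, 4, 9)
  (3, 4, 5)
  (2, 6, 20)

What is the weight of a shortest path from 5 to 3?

8

Some routes from 5 to 3:
5 -> 2 -> 4 -> 3: 3 + 9 + 5 = 17
5 -> 4 -> 3: 3 + 5 = 8
5 -> 2 -> 3: 3 + 11 = 14
5 -> 2 -> 4 -> 1 -> 3: 3 + 9 + 4 + 1 = 17
5 -> 4 -> 1 -> 3: 3 + 4 + 1 = 8
The minimum is 8.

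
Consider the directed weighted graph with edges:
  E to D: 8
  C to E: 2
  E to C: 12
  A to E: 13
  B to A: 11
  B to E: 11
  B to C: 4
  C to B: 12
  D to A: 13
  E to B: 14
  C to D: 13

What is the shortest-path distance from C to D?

Paths from C to D:
C - B - E - D: 12 + 11 + 8 = 31
C - B - A - E - D: 12 + 11 + 13 + 8 = 44
C - E - D: 2 + 8 = 10
C - D: 13
Best route has total 10.

10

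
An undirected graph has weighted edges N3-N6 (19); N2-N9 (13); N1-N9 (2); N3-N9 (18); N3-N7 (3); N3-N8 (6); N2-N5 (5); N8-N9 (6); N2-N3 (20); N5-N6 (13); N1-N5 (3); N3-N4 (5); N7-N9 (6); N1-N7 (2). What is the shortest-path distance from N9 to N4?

12

A few of the N9→N4 routes:
N9 → N1 → N7 → N3 → N4: 2 + 2 + 3 + 5 = 12
N9 → N8 → N3 → N4: 6 + 6 + 5 = 17
N9 → N7 → N3 → N4: 6 + 3 + 5 = 14
Shortest: 12.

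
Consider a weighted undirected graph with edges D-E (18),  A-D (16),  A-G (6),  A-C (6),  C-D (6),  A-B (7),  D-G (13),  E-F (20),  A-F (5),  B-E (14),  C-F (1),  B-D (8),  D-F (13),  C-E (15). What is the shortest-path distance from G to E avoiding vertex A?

31

Routes from G to E avoiding A:
G→D→F→C→E: 13 + 13 + 1 + 15 = 42
G→D→E: 13 + 18 = 31
G→D→C→F→E: 13 + 6 + 1 + 20 = 40
G→D→C→E: 13 + 6 + 15 = 34
G→D→F→E: 13 + 13 + 20 = 46
G→D→B→E: 13 + 8 + 14 = 35
The minimum is 31.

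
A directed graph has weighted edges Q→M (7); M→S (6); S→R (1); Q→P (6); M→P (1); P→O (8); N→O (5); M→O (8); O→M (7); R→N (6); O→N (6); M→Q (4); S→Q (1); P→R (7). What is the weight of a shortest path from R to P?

19

Routes from R to P:
R -> N -> O -> M -> Q -> P: 6 + 5 + 7 + 4 + 6 = 28
R -> N -> O -> M -> P: 6 + 5 + 7 + 1 = 19
R -> N -> O -> M -> S -> Q -> P: 6 + 5 + 7 + 6 + 1 + 6 = 31
Best route has total 19.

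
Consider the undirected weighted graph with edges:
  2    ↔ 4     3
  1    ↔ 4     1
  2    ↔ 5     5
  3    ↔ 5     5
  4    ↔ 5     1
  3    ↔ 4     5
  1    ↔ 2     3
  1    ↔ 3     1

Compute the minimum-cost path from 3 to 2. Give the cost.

Some routes from 3 to 2:
3 -> 4 -> 2: 5 + 3 = 8
3 -> 1 -> 2: 1 + 3 = 4
3 -> 1 -> 4 -> 2: 1 + 1 + 3 = 5
3 -> 1 -> 4 -> 5 -> 2: 1 + 1 + 1 + 5 = 8
Best route has total 4.

4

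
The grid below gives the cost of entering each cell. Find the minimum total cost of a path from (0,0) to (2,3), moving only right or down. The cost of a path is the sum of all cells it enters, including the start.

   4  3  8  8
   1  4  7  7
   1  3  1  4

14

One optimal route is r0c0 r1c0 r2c0 r2c1 r2c2 r2c3.
Its cost is 4 + 1 + 1 + 3 + 1 + 4 = 14.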